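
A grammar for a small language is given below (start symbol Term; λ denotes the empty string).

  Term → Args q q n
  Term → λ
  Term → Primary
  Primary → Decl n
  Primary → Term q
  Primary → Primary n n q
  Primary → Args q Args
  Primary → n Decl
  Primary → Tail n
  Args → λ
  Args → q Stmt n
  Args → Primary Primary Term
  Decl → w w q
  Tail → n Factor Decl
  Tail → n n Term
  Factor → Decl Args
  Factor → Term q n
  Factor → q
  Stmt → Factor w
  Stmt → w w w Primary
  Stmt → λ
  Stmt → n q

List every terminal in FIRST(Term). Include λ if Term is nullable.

{ n, q, w, λ }

From Term → Args q q n: Args nullable, take FIRST(Args) ∪ {q} = { n, q, w }.
Term → λ contributes λ.
From Term → Primary: add FIRST(Primary) = { n, q, w }.
Union: FIRST(Term) = { n, q, w, λ }.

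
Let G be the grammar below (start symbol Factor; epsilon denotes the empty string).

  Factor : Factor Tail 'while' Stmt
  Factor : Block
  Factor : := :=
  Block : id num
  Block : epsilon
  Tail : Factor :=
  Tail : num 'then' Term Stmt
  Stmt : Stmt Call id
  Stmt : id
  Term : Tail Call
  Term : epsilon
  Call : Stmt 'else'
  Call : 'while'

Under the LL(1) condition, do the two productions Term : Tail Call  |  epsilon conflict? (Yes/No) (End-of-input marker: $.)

FIRST(Tail Call) = { :=, id, num } and FIRST(epsilon) = { epsilon }.
The second alternative is nullable and FOLLOW(Term) = { id } shares id with FIRST of the first — conflict.

Yes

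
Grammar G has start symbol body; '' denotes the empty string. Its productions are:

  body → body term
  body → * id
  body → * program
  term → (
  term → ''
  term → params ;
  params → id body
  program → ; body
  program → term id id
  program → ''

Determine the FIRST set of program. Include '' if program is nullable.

{ (, ;, id, '' }

program → ; body contributes {;}.
From program → term id id: term nullable, take FIRST(term) ∪ {id} = { (, id }.
program → '' contributes ''.
Union: FIRST(program) = { (, ;, id, '' }.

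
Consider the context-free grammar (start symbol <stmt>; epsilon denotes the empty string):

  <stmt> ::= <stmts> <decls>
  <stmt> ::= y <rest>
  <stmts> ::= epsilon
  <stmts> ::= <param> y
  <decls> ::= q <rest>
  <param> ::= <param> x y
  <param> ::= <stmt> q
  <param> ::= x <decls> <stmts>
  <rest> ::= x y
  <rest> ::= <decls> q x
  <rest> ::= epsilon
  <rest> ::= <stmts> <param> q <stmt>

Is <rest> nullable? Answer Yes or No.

Yes

<rest> has an epsilon-production, so <rest> ⇒ epsilon.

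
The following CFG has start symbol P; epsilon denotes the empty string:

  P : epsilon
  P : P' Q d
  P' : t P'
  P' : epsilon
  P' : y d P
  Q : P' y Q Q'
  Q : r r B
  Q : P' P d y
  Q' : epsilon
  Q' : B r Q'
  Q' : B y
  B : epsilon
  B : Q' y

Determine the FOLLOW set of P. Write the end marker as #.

{ #, d, r, t, y }

P is the start symbol, so # ∈ FOLLOW(P).
In P' : y d P: P is at the end, add FOLLOW(P') = { d, r, t, y }.
In Q : P' P d y: add FIRST(d y) = { d }.
Union: FOLLOW(P) = { #, d, r, t, y }.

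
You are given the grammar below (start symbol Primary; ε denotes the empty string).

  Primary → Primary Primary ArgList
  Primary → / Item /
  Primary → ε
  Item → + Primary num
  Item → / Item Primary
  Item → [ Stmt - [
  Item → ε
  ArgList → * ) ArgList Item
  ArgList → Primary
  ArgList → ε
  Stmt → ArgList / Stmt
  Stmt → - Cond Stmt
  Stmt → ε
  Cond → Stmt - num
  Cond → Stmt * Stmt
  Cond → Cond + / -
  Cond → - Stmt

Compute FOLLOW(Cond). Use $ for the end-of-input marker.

In Stmt → - Cond Stmt: add FIRST(Stmt)\{ε} = { *, -, / }.
  Since Stmt is nullable, also add FOLLOW(Stmt) = { *, +, -, / }.
In Cond → Cond + / -: add FIRST(+ / -) = { + }.
Union: FOLLOW(Cond) = { *, +, -, / }.

{ *, +, -, / }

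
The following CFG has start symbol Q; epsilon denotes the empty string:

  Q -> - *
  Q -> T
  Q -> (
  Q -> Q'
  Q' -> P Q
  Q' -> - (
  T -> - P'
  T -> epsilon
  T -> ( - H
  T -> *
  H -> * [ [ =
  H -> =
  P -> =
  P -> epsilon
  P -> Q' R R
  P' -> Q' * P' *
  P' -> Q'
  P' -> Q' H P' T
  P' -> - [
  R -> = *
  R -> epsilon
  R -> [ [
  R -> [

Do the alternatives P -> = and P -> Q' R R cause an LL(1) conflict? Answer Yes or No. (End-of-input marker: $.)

Yes

FIRST(=) = { = } and FIRST(Q' R R) = { (, *, -, =, [, epsilon }.
Both contain =, so the two alternatives are not disjoint — LL(1) conflict.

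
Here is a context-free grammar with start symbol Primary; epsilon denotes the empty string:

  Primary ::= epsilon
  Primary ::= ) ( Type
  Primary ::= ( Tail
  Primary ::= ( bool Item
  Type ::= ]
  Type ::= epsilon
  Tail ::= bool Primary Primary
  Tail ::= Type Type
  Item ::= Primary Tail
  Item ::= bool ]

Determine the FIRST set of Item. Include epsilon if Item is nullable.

{ (, ), ], bool, epsilon }

From Item ::= Primary Tail: Primary, Tail nullable, take FIRST(Primary) ∪ FIRST(Tail) = { (, ), ], bool }; also epsilon since the whole RHS is nullable.
Item ::= bool ] contributes {bool}.
Union: FIRST(Item) = { (, ), ], bool, epsilon }.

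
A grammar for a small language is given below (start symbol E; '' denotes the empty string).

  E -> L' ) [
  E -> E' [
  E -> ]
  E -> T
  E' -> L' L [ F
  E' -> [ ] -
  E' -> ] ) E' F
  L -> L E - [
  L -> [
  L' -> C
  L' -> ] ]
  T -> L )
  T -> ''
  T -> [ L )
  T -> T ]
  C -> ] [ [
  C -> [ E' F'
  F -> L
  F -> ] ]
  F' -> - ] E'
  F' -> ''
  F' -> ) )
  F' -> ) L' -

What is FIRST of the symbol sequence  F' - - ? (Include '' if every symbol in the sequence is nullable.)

Add FIRST(F')\{''} = { ), - }; F' is nullable, continue.
- is a terminal; add {-} and stop.

{ ), - }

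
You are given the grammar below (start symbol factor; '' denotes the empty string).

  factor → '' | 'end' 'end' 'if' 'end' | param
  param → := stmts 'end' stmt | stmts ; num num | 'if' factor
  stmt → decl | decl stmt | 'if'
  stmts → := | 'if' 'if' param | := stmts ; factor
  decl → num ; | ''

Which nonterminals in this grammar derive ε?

{ decl, factor, stmt }

Directly nullable (have an ''-production): factor, decl.
stmt → decl with every symbol nullable, so stmt is nullable.
No other nonterminal has a production whose RHS symbols are all nullable.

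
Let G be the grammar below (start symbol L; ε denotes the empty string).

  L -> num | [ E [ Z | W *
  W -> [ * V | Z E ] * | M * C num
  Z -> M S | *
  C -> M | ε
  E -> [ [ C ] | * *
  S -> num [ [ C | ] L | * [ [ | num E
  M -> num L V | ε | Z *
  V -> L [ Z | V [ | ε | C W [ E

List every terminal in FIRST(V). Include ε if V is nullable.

{ *, [, ], num, ε }

From V -> L [ Z: add FIRST(L) = { *, [, ], num }.
From V -> V [: V nullable, take FIRST(V) ∪ {[} = { *, [, ], num }.
V -> ε contributes ε.
From V -> C W [ E: C nullable, take FIRST(C) ∪ FIRST(W) = { *, [, ], num }.
Union: FIRST(V) = { *, [, ], num, ε }.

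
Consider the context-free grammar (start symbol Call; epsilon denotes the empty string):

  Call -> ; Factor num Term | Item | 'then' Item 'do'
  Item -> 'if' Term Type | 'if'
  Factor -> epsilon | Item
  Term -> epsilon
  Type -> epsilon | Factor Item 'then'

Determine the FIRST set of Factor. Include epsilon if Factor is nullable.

{ 'if', epsilon }

Factor -> epsilon contributes epsilon.
From Factor -> Item: add FIRST(Item) = { 'if' }.
Union: FIRST(Factor) = { 'if', epsilon }.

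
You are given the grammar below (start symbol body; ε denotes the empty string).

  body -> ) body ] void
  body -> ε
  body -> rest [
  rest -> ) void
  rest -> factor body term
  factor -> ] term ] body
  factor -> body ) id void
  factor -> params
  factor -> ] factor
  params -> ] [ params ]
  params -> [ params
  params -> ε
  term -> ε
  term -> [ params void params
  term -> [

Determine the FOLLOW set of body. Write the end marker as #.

body is the start symbol, so # ∈ FOLLOW(body).
In body -> ) body ] void: add FIRST(] void) = { ] }.
In rest -> factor body term: add FIRST(term)\{ε} = { [ }.
  Since term is nullable, also add FOLLOW(rest) = { [ }.
In factor -> ] term ] body: body is at the end, add FOLLOW(factor) = { ), [, ] }.
In factor -> body ) id void: add FIRST() id void) = { ) }.
Union: FOLLOW(body) = { #, ), [, ] }.

{ #, ), [, ] }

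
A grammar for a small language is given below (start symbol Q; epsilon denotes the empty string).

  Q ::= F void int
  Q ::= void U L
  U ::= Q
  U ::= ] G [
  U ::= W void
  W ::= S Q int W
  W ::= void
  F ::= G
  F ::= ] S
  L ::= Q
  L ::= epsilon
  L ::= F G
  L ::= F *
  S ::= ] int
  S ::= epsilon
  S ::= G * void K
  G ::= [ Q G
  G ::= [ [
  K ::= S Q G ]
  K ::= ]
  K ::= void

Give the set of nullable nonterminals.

Directly nullable (have an epsilon-production): L, S.
No other nonterminal has a production whose RHS symbols are all nullable.

{ L, S }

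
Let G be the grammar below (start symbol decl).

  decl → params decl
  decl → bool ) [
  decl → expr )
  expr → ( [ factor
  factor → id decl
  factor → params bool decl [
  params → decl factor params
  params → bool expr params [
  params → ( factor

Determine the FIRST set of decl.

{ (, bool }

From decl → params decl: add FIRST(params) = { (, bool }.
decl → bool ) [ contributes {bool}.
From decl → expr ): add FIRST(expr) = { ( }.
Union: FIRST(decl) = { (, bool }.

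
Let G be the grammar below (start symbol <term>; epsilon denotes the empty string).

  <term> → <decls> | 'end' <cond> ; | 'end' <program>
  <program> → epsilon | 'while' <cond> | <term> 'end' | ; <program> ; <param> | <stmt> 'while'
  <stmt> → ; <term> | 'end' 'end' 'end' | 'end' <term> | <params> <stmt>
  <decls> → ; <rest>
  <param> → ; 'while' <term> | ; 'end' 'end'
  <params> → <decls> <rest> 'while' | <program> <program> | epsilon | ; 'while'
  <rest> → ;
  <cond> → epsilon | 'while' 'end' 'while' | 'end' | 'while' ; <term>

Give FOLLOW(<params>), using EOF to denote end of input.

In <stmt> → <params> <stmt>: add FIRST(<stmt>) = { 'end', 'while', ; }.
Union: FOLLOW(<params>) = { 'end', 'while', ; }.

{ 'end', 'while', ; }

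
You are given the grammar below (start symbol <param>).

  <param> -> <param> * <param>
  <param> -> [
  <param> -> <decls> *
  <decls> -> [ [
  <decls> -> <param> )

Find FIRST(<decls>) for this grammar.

{ [ }

<decls> -> [ [ contributes {[}.
From <decls> -> <param> ): add FIRST(<param>) = { [ }.
Union: FIRST(<decls>) = { [ }.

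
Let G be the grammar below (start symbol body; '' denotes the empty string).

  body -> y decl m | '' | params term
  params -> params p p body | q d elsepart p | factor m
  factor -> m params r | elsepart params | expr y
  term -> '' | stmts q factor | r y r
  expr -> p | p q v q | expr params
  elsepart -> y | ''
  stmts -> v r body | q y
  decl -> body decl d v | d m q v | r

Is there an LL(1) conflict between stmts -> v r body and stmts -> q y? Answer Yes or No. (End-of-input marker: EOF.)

No

FIRST(v r body) = { v } and FIRST(q y) = { q }.
The FIRST sets are disjoint and neither alternative is nullable — no conflict.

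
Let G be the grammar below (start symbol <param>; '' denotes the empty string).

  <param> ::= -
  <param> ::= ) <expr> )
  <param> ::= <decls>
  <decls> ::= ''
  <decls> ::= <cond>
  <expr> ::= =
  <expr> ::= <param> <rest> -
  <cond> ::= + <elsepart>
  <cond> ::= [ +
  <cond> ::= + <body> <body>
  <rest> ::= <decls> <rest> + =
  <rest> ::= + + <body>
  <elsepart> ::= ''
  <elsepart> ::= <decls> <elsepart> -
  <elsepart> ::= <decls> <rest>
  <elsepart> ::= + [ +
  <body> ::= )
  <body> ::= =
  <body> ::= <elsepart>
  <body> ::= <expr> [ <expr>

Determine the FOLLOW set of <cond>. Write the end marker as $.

{ $, +, -, [ }

In <decls> ::= <cond>: <cond> is at the end, add FOLLOW(<decls>) = { $, +, -, [ }.
Union: FOLLOW(<cond>) = { $, +, -, [ }.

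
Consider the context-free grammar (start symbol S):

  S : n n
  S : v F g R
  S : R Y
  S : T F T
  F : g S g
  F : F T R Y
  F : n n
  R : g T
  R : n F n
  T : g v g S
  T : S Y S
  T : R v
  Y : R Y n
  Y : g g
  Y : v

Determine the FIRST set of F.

{ g, n }

F : g S g contributes {g}.
From F : F T R Y: add FIRST(F) = { g, n }.
F : n n contributes {n}.
Union: FIRST(F) = { g, n }.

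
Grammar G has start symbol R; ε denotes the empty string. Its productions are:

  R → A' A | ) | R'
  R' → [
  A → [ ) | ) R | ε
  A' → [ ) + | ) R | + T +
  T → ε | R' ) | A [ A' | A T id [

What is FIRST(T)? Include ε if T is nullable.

{ ), [, id, ε }

T → ε contributes ε.
From T → R' ): add FIRST(R') = { [ }.
From T → A [ A': A nullable, take FIRST(A) ∪ {[} = { ), [ }.
From T → A T id [: A, T nullable, take FIRST(A) ∪ FIRST(T) ∪ {id} = { ), [, id }.
Union: FIRST(T) = { ), [, id, ε }.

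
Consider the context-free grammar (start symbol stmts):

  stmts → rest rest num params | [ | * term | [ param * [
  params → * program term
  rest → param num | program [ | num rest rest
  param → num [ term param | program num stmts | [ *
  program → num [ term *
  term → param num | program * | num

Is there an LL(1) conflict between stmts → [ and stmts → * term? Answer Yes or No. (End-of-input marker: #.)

No

FIRST([) = { [ } and FIRST(* term) = { * }.
The FIRST sets are disjoint and neither alternative is nullable — no conflict.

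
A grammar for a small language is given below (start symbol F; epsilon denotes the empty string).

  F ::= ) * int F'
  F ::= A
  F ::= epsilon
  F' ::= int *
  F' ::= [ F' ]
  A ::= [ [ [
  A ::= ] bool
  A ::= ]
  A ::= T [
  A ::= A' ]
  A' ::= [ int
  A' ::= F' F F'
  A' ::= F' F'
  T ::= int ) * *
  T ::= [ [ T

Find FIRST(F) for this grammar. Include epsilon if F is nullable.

{ ), [, ], int, epsilon }

F ::= ) * int F' contributes {)}.
From F ::= A: add FIRST(A) = { [, ], int }.
F ::= epsilon contributes epsilon.
Union: FIRST(F) = { ), [, ], int, epsilon }.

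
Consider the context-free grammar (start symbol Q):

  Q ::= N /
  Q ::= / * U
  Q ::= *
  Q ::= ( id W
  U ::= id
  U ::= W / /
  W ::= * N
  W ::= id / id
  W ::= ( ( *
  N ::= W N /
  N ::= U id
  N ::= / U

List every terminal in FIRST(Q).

{ (, *, /, id }

From Q ::= N /: add FIRST(N) = { (, *, /, id }.
Q ::= / * U contributes {/}.
Q ::= * contributes {*}.
Q ::= ( id W contributes {(}.
Union: FIRST(Q) = { (, *, /, id }.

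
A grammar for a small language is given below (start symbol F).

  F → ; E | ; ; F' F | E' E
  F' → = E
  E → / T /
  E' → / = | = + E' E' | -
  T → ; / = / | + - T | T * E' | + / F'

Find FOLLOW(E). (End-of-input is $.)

{ $, *, -, /, ;, = }

In F → ; E: E is at the end, add FOLLOW(F) = { $ }.
In F → E' E: E is at the end, add FOLLOW(F) = { $ }.
In F' → = E: E is at the end, add FOLLOW(F') = { *, -, /, ;, = }.
Union: FOLLOW(E) = { $, *, -, /, ;, = }.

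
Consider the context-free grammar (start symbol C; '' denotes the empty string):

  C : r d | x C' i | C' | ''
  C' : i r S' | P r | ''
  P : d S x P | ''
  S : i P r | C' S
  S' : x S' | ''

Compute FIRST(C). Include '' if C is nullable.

{ d, i, r, x, '' }

C : r d contributes {r}.
C : x C' i contributes {x}.
From C : C': add FIRST(C') = { d, i, r, '' } (including '' since C' is nullable).
C : '' contributes ''.
Union: FIRST(C) = { d, i, r, x, '' }.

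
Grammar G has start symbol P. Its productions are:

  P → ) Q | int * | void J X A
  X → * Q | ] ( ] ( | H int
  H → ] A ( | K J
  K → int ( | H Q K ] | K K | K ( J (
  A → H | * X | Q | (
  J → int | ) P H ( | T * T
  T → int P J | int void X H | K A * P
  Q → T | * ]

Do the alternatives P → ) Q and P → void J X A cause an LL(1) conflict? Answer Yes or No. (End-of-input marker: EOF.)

FIRST() Q) = { ) } and FIRST(void J X A) = { void }.
The FIRST sets are disjoint and neither alternative is nullable — no conflict.

No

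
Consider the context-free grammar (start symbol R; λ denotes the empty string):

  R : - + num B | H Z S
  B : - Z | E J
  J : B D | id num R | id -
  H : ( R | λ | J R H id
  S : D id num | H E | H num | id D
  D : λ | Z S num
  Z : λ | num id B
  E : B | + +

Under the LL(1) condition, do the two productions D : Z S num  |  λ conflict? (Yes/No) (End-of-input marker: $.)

Yes

FIRST(Z S num) = { (, +, -, id, num } and FIRST(λ) = { λ }.
The second alternative is nullable and FOLLOW(D) = { $, (, +, -, id, num } shares ( with FIRST of the first — conflict.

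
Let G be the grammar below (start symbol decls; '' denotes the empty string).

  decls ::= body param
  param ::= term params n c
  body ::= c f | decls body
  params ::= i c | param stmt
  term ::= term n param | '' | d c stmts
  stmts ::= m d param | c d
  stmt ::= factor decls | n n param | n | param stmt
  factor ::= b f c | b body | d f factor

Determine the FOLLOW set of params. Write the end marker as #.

{ n }

In param ::= term params n c: add FIRST(n c) = { n }.
Union: FOLLOW(params) = { n }.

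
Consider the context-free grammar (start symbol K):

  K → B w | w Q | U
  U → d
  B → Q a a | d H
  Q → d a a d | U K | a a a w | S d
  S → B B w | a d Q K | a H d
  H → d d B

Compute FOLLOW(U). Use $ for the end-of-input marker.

In K → U: U is at the end, add FOLLOW(K) = { $, a, d, w }.
In Q → U K: add FIRST(K) = { a, d, w }.
Union: FOLLOW(U) = { $, a, d, w }.

{ $, a, d, w }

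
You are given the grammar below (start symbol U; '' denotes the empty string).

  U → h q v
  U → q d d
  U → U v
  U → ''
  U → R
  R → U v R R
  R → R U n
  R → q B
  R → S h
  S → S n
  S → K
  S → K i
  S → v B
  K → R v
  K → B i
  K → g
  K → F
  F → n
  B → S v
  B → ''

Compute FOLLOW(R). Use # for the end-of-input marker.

In U → R: R is at the end, add FOLLOW(U) = { #, n, v }.
In R → U v R R: add FIRST(R) = { g, h, i, n, q, v }.
In R → U v R R: R is at the end, add FOLLOW(R) = { #, g, h, i, n, q, v }.
In R → R U n: add FIRST(U n) = { g, h, i, n, q, v }.
In K → R v: add FIRST(v) = { v }.
Union: FOLLOW(R) = { #, g, h, i, n, q, v }.

{ #, g, h, i, n, q, v }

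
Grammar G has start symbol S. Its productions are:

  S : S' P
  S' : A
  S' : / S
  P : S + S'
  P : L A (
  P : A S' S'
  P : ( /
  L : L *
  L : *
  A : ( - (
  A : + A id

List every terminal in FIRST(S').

{ (, +, / }

From S' : A: add FIRST(A) = { (, + }.
S' : / S contributes {/}.
Union: FIRST(S') = { (, +, / }.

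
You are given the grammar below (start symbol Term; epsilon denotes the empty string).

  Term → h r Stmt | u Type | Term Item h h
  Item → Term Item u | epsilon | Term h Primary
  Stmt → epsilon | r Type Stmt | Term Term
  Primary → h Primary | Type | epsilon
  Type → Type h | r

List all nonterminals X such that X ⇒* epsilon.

{ Item, Primary, Stmt }

Directly nullable (have an epsilon-production): Item, Stmt, Primary.
No other nonterminal has a production whose RHS symbols are all nullable.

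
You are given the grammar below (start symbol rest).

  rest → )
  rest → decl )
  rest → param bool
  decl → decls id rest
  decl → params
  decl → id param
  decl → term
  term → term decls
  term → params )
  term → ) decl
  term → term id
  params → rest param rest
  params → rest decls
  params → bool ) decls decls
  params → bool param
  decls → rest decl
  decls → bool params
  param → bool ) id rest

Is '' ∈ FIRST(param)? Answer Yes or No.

No

No nonterminal in this grammar is nullable.
No production of param has an RHS whose symbols are all nullable, so param is not nullable.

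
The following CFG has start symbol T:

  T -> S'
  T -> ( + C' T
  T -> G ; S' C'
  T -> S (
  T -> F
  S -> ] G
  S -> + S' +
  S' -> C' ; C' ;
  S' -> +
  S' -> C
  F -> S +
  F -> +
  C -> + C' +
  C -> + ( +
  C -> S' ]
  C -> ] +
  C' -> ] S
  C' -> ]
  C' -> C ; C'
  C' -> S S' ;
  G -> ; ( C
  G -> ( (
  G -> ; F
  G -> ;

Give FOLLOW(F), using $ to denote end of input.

In T -> F: F is at the end, add FOLLOW(T) = { $ }.
In G -> ; F: F is at the end, add FOLLOW(G) = { $, (, +, ;, ] }.
Union: FOLLOW(F) = { $, (, +, ;, ] }.

{ $, (, +, ;, ] }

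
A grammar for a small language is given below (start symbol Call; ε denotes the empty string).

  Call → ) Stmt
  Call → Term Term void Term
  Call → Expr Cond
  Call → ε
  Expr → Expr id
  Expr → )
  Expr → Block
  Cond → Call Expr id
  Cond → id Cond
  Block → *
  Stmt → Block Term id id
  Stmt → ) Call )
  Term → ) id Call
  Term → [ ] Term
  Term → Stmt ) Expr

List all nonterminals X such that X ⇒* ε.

Directly nullable (have an ε-production): Call.
No other nonterminal has a production whose RHS symbols are all nullable.

{ Call }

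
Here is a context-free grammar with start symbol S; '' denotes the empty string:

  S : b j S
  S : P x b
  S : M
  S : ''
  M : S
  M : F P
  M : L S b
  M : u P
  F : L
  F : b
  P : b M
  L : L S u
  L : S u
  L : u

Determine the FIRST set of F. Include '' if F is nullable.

From F : L: add FIRST(L) = { b, u }.
F : b contributes {b}.
Union: FIRST(F) = { b, u }.

{ b, u }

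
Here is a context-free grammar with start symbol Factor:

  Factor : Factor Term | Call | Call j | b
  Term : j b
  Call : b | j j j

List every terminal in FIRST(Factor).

From Factor : Factor Term: add FIRST(Factor) = { b, j }.
From Factor : Call: add FIRST(Call) = { b, j }.
From Factor : Call j: add FIRST(Call) = { b, j }.
Factor : b contributes {b}.
Union: FIRST(Factor) = { b, j }.

{ b, j }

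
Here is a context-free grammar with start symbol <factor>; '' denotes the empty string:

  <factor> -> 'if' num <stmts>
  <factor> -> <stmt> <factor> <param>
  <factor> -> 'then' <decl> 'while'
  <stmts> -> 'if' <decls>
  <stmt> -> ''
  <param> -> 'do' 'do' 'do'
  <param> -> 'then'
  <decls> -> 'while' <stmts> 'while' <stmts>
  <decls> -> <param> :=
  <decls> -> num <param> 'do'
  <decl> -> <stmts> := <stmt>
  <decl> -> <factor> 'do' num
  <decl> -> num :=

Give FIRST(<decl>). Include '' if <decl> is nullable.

{ 'if', 'then', num }

From <decl> -> <stmts> := <stmt>: add FIRST(<stmts>) = { 'if' }.
From <decl> -> <factor> 'do' num: add FIRST(<factor>) = { 'if', 'then' }.
<decl> -> num := contributes {num}.
Union: FIRST(<decl>) = { 'if', 'then', num }.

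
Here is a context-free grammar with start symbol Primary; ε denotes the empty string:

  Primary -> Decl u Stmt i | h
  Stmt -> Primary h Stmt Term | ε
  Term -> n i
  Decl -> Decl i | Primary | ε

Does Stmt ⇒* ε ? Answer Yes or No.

Stmt has an ε-production, so Stmt ⇒ ε.

Yes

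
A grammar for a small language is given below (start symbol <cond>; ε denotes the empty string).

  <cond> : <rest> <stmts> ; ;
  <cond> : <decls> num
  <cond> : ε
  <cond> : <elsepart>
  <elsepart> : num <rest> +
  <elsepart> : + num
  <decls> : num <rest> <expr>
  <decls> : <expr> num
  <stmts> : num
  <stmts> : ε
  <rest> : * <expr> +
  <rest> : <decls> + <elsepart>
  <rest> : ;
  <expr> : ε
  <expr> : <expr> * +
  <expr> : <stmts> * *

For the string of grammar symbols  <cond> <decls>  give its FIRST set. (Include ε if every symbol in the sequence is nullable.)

{ *, +, ;, num }

Add FIRST(<cond>)\{ε} = { *, +, ;, num }; <cond> is nullable, continue.
Add FIRST(<decls>) = { *, num }; <decls> is not nullable, stop.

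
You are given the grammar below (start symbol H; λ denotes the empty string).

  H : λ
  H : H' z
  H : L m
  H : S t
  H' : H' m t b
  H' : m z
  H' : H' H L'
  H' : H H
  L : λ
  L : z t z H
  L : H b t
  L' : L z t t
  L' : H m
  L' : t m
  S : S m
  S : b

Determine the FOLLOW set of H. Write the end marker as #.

{ #, b, m, t, z }

H is the start symbol, so # ∈ FOLLOW(H).
In H' : H' H L': add FIRST(L') = { b, m, t, z }.
In H' : H H: add FIRST(H)\{λ} = { b, m, t, z }.
  Since H is nullable, also add FOLLOW(H') = { b, m, t, z }.
In H' : H H: H is at the end, add FOLLOW(H') = { b, m, t, z }.
In L : z t z H: H is at the end, add FOLLOW(L) = { m, z }.
In L : H b t: add FIRST(b t) = { b }.
In L' : H m: add FIRST(m) = { m }.
Union: FOLLOW(H) = { #, b, m, t, z }.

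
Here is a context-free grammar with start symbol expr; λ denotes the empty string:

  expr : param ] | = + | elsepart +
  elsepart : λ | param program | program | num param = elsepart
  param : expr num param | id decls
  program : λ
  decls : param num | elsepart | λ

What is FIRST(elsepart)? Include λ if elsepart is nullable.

elsepart : λ contributes λ.
From elsepart : param program: add FIRST(param) = { +, =, id, num }.
From elsepart : program: add FIRST(program) = { λ } (including λ since program is nullable).
elsepart : num param = elsepart contributes {num}.
Union: FIRST(elsepart) = { +, =, id, num, λ }.

{ +, =, id, num, λ }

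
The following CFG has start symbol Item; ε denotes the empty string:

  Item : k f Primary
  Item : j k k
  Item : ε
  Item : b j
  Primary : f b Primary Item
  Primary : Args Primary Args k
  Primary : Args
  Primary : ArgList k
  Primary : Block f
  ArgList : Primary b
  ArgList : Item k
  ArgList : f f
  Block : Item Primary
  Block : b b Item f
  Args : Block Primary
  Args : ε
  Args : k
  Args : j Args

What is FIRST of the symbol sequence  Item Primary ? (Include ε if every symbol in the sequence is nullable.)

Add FIRST(Item)\{ε} = { b, j, k }; Item is nullable, continue.
Add FIRST(Primary)\{ε} = { b, f, j, k }; Primary is nullable, continue.
Every symbol is nullable, so include ε.

{ b, f, j, k, ε }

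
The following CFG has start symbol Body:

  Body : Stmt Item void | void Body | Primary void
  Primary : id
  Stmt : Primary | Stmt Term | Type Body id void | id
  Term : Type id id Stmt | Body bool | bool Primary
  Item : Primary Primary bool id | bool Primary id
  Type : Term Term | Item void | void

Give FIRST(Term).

From Term : Type id id Stmt: add FIRST(Type) = { bool, id, void }.
From Term : Body bool: add FIRST(Body) = { bool, id, void }.
Term : bool Primary contributes {bool}.
Union: FIRST(Term) = { bool, id, void }.

{ bool, id, void }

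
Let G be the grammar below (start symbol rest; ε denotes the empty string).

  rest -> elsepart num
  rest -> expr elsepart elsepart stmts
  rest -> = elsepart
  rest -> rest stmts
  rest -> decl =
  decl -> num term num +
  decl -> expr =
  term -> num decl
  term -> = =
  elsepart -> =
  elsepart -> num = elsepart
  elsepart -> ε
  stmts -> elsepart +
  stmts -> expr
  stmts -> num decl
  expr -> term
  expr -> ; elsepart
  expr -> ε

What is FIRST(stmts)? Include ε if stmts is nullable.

From stmts -> elsepart +: elsepart nullable, take FIRST(elsepart) ∪ {+} = { +, =, num }.
From stmts -> expr: add FIRST(expr) = { ;, =, num, ε } (including ε since expr is nullable).
stmts -> num decl contributes {num}.
Union: FIRST(stmts) = { +, ;, =, num, ε }.

{ +, ;, =, num, ε }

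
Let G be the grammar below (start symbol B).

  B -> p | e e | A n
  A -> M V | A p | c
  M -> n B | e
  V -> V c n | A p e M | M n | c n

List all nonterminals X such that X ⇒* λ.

No nonterminal has an empty production or an RHS whose symbols are all nullable.

{ } (none)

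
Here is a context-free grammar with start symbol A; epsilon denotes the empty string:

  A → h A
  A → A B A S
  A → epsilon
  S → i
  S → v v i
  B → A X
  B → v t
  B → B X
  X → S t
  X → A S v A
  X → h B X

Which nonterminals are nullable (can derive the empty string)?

{ A }

Directly nullable (have an epsilon-production): A.
No other nonterminal has a production whose RHS symbols are all nullable.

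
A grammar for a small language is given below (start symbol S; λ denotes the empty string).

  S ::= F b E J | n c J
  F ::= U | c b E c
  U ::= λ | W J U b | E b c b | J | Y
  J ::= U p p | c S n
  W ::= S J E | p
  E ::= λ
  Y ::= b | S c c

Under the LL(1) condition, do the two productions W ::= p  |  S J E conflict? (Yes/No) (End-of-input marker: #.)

Yes

FIRST(p) = { p } and FIRST(S J E) = { b, c, n, p }.
Both contain p, so the two alternatives are not disjoint — LL(1) conflict.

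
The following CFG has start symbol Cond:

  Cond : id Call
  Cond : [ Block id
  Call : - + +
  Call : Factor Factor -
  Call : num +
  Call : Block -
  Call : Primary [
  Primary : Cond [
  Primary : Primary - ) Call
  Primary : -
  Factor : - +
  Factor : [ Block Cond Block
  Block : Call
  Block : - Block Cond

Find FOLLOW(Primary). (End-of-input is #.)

{ -, [ }

In Call : Primary [: add FIRST([) = { [ }.
In Primary : Primary - ) Call: add FIRST(- ) Call) = { - }.
Union: FOLLOW(Primary) = { -, [ }.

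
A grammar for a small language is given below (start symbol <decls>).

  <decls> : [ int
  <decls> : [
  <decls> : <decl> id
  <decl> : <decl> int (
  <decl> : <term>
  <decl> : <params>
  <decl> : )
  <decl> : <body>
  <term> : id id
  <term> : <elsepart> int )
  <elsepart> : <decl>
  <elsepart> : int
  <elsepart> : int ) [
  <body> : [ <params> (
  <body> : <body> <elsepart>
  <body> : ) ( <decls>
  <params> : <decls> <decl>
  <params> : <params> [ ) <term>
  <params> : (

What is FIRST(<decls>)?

<decls> : [ int contributes {[}.
<decls> : [ contributes {[}.
From <decls> : <decl> id: add FIRST(<decl>) = { (, ), [, id, int }.
Union: FIRST(<decls>) = { (, ), [, id, int }.

{ (, ), [, id, int }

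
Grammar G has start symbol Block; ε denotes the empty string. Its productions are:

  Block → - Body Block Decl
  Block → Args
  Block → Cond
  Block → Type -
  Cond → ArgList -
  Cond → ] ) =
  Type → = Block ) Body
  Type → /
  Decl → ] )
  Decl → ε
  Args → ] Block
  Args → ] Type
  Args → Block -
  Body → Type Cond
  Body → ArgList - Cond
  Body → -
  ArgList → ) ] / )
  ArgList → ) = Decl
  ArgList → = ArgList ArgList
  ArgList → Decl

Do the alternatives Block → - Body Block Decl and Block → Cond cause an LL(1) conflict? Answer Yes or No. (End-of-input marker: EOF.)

FIRST(- Body Block Decl) = { - } and FIRST(Cond) = { ), -, =, ] }.
Both contain -, so the two alternatives are not disjoint — LL(1) conflict.

Yes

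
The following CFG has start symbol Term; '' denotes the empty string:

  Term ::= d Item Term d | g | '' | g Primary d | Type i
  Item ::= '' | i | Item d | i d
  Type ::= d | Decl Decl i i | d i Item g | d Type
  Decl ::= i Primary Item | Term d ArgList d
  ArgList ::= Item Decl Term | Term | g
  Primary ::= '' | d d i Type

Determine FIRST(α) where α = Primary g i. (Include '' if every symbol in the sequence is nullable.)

{ d, g }

Add FIRST(Primary)\{''} = { d }; Primary is nullable, continue.
g is a terminal; add {g} and stop.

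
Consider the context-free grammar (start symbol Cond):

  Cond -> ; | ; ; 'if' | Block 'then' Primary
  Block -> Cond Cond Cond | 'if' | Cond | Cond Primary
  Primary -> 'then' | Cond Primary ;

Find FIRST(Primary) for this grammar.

Primary -> 'then' contributes {'then'}.
From Primary -> Cond Primary ;: add FIRST(Cond) = { 'if', ; }.
Union: FIRST(Primary) = { 'if', 'then', ; }.

{ 'if', 'then', ; }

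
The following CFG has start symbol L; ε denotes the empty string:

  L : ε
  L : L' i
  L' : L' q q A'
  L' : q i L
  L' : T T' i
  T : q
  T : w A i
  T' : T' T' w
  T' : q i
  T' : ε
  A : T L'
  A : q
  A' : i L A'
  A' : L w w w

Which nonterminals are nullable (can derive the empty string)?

Directly nullable (have an ε-production): L, T'.
No other nonterminal has a production whose RHS symbols are all nullable.

{ L, T' }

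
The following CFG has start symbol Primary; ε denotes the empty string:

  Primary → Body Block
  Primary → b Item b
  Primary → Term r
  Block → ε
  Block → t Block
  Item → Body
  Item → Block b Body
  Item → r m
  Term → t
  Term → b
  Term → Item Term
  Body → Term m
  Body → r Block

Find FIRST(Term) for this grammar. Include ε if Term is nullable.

{ b, r, t }

Term → t contributes {t}.
Term → b contributes {b}.
From Term → Item Term: add FIRST(Item) = { b, r, t }.
Union: FIRST(Term) = { b, r, t }.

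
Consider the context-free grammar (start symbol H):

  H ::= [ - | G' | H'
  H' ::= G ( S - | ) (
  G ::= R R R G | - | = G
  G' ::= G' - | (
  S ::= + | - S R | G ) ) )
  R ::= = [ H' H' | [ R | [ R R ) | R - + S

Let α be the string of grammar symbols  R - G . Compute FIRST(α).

Add FIRST(R) = { =, [ }; R is not nullable, stop.

{ =, [ }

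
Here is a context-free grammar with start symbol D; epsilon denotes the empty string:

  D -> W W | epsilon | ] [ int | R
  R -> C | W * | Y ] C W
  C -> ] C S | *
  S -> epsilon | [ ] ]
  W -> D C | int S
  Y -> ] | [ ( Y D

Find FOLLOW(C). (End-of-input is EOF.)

{ EOF, *, [, ], int }

In R -> C: C is at the end, add FOLLOW(R) = { EOF, *, [, ], int }.
In R -> Y ] C W: add FIRST(W) = { *, [, ], int }.
In C -> ] C S: add FIRST(S)\{epsilon} = { [ }.
  Since S is nullable, also add FOLLOW(C) = { EOF, *, [, ], int }.
In W -> D C: C is at the end, add FOLLOW(W) = { EOF, *, [, ], int }.
Union: FOLLOW(C) = { EOF, *, [, ], int }.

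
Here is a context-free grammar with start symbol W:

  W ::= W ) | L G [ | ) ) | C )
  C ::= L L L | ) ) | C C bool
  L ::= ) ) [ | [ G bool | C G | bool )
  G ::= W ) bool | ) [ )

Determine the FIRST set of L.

L ::= ) ) [ contributes {)}.
L ::= [ G bool contributes {[}.
From L ::= C G: add FIRST(C) = { ), [, bool }.
L ::= bool ) contributes {bool}.
Union: FIRST(L) = { ), [, bool }.

{ ), [, bool }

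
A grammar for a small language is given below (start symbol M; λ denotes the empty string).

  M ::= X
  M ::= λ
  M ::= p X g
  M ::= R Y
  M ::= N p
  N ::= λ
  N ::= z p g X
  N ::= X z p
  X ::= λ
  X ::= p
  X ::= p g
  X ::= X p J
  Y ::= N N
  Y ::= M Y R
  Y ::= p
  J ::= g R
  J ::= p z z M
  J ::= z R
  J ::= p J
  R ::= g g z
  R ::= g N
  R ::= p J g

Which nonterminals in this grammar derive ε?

Directly nullable (have an λ-production): M, N, X.
Y ::= N N with every symbol nullable, so Y is nullable.
No other nonterminal has a production whose RHS symbols are all nullable.

{ M, N, X, Y }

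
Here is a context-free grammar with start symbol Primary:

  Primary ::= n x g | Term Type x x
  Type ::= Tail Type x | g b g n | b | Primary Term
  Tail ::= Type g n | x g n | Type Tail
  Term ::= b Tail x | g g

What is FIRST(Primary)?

Primary ::= n x g contributes {n}.
From Primary ::= Term Type x x: add FIRST(Term) = { b, g }.
Union: FIRST(Primary) = { b, g, n }.

{ b, g, n }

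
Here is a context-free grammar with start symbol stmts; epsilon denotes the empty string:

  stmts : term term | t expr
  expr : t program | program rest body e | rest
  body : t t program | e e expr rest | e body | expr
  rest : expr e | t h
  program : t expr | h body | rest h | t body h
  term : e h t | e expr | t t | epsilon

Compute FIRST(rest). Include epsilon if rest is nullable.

{ h, t }

From rest : expr e: add FIRST(expr) = { h, t }.
rest : t h contributes {t}.
Union: FIRST(rest) = { h, t }.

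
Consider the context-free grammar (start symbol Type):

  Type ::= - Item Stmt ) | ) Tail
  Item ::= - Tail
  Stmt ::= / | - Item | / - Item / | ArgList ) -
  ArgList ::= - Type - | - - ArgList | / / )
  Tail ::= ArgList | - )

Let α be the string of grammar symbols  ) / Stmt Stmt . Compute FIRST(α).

{ ) }

) is a terminal; add {)} and stop.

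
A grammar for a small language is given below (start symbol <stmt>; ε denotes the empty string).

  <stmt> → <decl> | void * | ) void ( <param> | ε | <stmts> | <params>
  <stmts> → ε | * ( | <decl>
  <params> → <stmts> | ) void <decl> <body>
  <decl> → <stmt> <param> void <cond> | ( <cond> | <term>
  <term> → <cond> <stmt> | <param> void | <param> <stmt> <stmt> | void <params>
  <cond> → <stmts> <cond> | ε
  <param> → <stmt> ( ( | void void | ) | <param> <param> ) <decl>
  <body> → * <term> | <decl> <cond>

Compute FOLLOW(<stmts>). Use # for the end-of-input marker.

{ #, (, ), *, void }

In <stmt> → <stmts>: <stmts> is at the end, add FOLLOW(<stmt>) = { #, (, ), *, void }.
In <params> → <stmts>: <stmts> is at the end, add FOLLOW(<params>) = { #, (, ), *, void }.
In <cond> → <stmts> <cond>: add FIRST(<cond>)\{ε} = { (, ), *, void }.
  Since <cond> is nullable, also add FOLLOW(<cond>) = { #, (, ), *, void }.
Union: FOLLOW(<stmts>) = { #, (, ), *, void }.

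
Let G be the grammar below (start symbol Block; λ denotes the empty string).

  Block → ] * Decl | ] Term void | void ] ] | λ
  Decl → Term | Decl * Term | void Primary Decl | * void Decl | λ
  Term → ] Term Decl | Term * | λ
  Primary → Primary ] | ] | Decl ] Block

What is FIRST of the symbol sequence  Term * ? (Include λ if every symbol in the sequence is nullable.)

{ *, ] }

Add FIRST(Term)\{λ} = { *, ] }; Term is nullable, continue.
* is a terminal; add {*} and stop.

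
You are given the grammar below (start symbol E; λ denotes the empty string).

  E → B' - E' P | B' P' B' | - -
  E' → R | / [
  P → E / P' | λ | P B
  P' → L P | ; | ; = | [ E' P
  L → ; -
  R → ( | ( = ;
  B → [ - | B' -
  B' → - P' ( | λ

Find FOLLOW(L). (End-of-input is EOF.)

In P' → L P: add FIRST(P)\{λ} = { -, ;, [ }.
  Since P is nullable, also add FOLLOW(P') = { EOF, (, -, /, [ }.
Union: FOLLOW(L) = { EOF, (, -, /, ;, [ }.

{ EOF, (, -, /, ;, [ }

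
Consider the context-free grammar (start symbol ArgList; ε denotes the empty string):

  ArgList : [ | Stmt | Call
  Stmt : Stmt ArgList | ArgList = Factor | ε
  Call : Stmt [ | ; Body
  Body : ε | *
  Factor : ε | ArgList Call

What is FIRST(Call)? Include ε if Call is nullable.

From Call : Stmt [: Stmt nullable, take FIRST(Stmt) ∪ {[} = { ;, =, [ }.
Call : ; Body contributes {;}.
Union: FIRST(Call) = { ;, =, [ }.

{ ;, =, [ }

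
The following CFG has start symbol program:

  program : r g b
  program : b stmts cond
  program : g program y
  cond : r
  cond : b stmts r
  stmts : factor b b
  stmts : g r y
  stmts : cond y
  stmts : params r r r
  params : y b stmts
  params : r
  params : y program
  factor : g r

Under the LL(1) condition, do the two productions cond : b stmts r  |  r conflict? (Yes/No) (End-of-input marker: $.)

FIRST(b stmts r) = { b } and FIRST(r) = { r }.
The FIRST sets are disjoint and neither alternative is nullable — no conflict.

No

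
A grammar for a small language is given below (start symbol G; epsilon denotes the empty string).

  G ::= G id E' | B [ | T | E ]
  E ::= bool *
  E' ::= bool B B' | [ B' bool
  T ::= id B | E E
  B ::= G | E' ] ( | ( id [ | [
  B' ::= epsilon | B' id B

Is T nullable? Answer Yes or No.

No

Nullable nonterminals: B'.
No production of T has an RHS whose symbols are all nullable, so T is not nullable.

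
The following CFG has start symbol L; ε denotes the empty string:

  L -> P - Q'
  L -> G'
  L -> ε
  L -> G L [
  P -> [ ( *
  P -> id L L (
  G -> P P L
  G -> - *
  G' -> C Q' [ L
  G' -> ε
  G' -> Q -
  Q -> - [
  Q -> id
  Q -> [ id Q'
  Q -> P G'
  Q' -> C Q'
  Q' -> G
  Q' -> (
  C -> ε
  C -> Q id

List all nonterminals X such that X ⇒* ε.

Directly nullable (have an ε-production): L, G', C.
No other nonterminal has a production whose RHS symbols are all nullable.

{ C, G', L }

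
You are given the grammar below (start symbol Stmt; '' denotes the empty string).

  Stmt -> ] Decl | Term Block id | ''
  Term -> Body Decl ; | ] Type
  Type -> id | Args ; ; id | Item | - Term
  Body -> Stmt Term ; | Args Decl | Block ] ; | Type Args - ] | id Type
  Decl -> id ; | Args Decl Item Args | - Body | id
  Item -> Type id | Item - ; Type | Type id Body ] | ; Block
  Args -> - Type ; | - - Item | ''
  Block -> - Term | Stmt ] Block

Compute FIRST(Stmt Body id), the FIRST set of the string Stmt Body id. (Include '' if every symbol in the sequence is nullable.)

{ -, ;, ], id }

Add FIRST(Stmt)\{''} = { -, ;, ], id }; Stmt is nullable, continue.
Add FIRST(Body) = { -, ;, ], id }; Body is not nullable, stop.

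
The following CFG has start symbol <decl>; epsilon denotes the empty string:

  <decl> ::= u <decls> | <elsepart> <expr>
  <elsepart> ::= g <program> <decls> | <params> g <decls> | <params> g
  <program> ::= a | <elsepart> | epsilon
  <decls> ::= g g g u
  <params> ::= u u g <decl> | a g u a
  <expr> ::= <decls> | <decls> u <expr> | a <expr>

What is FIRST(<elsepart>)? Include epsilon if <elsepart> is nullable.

<elsepart> ::= g <program> <decls> contributes {g}.
From <elsepart> ::= <params> g <decls>: add FIRST(<params>) = { a, u }.
From <elsepart> ::= <params> g: add FIRST(<params>) = { a, u }.
Union: FIRST(<elsepart>) = { a, g, u }.

{ a, g, u }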